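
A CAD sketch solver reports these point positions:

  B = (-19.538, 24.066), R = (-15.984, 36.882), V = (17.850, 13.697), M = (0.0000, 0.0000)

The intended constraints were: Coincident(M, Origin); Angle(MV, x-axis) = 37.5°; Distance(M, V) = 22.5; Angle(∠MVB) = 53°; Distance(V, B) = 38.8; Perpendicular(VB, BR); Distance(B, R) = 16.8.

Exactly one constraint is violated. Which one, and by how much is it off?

Distance(B, R) = 16.8 — off by 3.50.

M = (0.00, 0.00) ✓; MV at 37.50° ✓; |MV| = 22.50 ✓; ∠MVB = 53.00° ✓; |VB| = 38.80 ✓; ∠(VB, BR) = 90.00° ✓; |BR| = 13.30 ✗.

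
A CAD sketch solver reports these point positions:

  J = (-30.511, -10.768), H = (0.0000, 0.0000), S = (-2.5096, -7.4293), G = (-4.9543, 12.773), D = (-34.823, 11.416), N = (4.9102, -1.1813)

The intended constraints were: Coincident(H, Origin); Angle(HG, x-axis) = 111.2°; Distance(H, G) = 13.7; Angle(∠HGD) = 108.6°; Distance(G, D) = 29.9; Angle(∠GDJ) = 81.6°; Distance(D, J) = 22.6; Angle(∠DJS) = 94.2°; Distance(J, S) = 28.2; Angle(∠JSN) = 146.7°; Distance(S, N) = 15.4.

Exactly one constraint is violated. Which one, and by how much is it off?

Distance(S, N) = 15.4 — off by 5.70.

H = (0.00, 0.00) ✓; HG at 111.2° ✓; |HG| = 13.70 ✓; ∠HGD = 108.6° ✓; |GD| = 29.90 ✓; ∠GDJ = 81.60° ✓; |DJ| = 22.60 ✓; ∠DJS = 94.20° ✓; |JS| = 28.20 ✓; ∠JSN = 146.7° ✓; |SN| = 9.700 ✗.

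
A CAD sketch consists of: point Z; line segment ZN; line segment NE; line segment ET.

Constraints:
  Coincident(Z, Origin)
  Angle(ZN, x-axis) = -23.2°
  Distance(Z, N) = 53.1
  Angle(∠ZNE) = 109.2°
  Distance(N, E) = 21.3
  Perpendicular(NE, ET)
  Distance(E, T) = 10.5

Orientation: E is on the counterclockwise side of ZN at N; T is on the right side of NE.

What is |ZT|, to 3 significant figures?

72.0

Z is at the origin; ZN runs at -23.2° with length 53.1, so N = 53.1·(cos -23.2°, sin -23.2°) = (48.8, -20.9). ∠ZNE = 109.2°, so NE runs at -23.2° + (180° − 109.2°) = 47.6° from the x-axis; with |NE| = 21.3, E = N + 21.3·(cos 47.6°, sin 47.6°) = (63.2, -5.19). The perpendicularity gives ET at right angles to NE; with |ET| = 10.5 on the right of NE, T = E + 10.5·(0.738, -0.674) = (70.9, -12.3). Then |ZT| = |T − Z| = 72.0.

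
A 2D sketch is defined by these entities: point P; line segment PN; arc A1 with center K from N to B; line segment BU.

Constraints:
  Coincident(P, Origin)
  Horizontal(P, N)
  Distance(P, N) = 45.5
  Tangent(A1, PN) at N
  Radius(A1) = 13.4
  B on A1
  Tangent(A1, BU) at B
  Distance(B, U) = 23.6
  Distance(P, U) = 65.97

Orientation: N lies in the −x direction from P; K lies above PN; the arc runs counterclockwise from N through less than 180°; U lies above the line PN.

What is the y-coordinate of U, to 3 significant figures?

39.5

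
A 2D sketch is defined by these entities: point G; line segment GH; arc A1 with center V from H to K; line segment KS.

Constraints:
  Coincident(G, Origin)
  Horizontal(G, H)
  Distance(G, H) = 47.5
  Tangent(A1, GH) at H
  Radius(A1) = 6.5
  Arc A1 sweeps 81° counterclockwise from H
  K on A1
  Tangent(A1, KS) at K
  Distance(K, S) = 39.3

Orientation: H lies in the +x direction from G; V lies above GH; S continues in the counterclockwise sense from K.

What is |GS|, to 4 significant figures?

74.64

On A1, H sits at bearing -90° from V; an 81° counterclockwise sweep puts K at bearing -9°, so K = V + 6.5·(cos -9°, sin -9°) = (53.92, 5.483). Since A1 is tangent to KS there, VK ⟂ KS, so KS runs along (−sin -9°, cos -9°); with |KS| = 39.3, S = (60.07, 44.30). Then |GS| = |S − G| = 74.64.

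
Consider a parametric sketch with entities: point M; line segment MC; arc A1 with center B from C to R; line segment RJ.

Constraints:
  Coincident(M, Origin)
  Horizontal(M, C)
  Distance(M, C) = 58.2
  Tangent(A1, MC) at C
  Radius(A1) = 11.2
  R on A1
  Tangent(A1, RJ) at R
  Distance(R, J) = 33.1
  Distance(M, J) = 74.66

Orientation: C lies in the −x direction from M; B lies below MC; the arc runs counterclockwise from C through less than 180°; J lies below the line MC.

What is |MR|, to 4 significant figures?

70.40

Checks: |BC| = 11.20 ✓; |BR| = 11.20 ✓; ∠(BR, RJ) = 90.00° ✓; |RJ| = 33.10 ✓; |MJ| = 74.66 ✓.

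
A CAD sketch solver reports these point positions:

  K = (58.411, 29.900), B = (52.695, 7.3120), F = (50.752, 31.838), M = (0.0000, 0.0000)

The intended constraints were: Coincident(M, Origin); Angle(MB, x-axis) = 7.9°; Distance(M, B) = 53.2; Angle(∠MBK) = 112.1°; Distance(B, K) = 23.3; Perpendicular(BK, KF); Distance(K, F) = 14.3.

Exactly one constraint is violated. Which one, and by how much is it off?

Distance(K, F) = 14.3 — off by 6.40.

M = (0.00, 0.00) ✓; MB at 7.900° ✓; |MB| = 53.20 ✓; ∠MBK = 112.1° ✓; |BK| = 23.30 ✓; ∠(BK, KF) = 90.00° ✓; |KF| = 7.900 ✗.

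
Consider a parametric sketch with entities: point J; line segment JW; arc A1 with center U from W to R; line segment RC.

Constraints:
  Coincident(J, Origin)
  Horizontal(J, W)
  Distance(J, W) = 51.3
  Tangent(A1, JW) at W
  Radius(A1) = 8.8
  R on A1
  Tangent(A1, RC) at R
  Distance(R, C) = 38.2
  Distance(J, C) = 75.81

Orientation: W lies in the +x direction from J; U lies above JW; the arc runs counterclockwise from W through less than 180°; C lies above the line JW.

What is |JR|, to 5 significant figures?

60.764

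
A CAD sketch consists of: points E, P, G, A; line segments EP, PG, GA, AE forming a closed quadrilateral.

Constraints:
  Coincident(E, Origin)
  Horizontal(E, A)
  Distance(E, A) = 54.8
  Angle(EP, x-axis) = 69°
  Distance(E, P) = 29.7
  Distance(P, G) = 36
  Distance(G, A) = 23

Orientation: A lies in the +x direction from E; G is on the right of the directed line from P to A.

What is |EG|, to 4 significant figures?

31.87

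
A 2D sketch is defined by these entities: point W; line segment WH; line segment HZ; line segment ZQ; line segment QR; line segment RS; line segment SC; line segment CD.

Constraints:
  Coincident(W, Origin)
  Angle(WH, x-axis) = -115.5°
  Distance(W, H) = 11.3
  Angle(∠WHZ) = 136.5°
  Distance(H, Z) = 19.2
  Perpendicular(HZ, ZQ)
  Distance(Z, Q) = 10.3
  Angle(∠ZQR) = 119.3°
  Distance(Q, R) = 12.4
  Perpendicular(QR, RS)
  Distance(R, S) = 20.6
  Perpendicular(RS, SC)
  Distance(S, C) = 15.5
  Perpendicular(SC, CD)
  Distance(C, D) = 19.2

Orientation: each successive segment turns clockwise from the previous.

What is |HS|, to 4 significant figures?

2.328

∠ZQR = 119.3° gives QR at 50.30° from the x-axis; with |QR| = 12.4, R = (-18.56, 2.077). The perpendicularity gives RS at right angles to QR, so RS runs at -39.70°; with |RS| = 20.6, S = (-2.710, -11.08). Then |HS| = |S − H| = 2.328.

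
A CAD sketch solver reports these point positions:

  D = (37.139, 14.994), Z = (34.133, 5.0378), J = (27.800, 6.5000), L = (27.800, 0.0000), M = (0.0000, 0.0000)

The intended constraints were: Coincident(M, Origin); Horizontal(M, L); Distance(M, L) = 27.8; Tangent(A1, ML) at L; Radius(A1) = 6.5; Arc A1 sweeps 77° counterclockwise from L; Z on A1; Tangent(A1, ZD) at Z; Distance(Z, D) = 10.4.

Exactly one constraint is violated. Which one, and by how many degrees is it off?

Tangent(A1, ZD) at Z — off by 3.80°.

M = (0.00, 0.00) ✓; M.y = 0.00, L.y = 0.00 ✓; |ML| = 27.80 ✓; ∠(JL, LM) = 90.00° ✓; |JL| = 6.500 ✓; bearing(J→Z) − bearing(J→L) = 77.00° ✓; |JZ| = 6.500 ✓; ∠(JZ, ZD) = 93.80° ✗; |ZD| = 10.40 ✓.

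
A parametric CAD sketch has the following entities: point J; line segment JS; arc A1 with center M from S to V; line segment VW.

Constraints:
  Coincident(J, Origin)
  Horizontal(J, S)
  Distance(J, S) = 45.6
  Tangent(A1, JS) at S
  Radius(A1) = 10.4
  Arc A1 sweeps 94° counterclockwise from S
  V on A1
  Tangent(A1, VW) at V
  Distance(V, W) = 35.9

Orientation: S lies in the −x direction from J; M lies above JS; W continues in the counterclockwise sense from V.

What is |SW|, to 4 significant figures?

47.59

J is at the origin; JS is horizontal with |JS| = 45.6 and S on the −x side, so S = (-45.60, 0.000). Tangency of A1 to JS means the radius MS is perpendicular to JS, so M = S + (0, 10.4) = (-45.60, 10.40). On A1, S sits at bearing -90° from M; a 94° counterclockwise sweep puts V at bearing 4°, so V = M + 10.4·(cos 4°, sin 4°) = (-35.23, 11.13). A1 meets VW tangentially, so MV is at right angles to VW, so VW runs along (−sin 4°, cos 4°); with |VW| = 35.9, W = (-37.73, 46.94). Then |SW| = |W − S| = 47.59.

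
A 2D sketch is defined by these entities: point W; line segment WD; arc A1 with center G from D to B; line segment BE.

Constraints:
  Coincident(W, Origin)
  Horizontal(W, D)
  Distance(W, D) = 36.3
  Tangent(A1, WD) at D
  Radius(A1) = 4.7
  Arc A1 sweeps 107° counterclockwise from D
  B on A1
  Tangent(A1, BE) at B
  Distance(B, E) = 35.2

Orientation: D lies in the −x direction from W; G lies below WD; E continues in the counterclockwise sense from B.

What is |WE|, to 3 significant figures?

50.1

W is at the origin; W and D share the same y with |WD| = 36.3 and D on the −x side, so D = (-36.3, 0.00). A1 meets WD tangentially, so GD is at right angles to WD, so G = D + (0, -4.7) = (-36.3, -4.70). On A1, D sits at bearing 90° from G; a 107° counterclockwise sweep puts B at bearing 197°, so B = G + 4.7·(cos 197°, sin 197°) = (-40.8, -6.07). Tangency of A1 to BE means the radius GB is perpendicular to BE, so BE runs along (−sin 197°, cos 197°); with |BE| = 35.2, E = (-30.5, -39.7). Then |WE| = |E − W| = 50.1.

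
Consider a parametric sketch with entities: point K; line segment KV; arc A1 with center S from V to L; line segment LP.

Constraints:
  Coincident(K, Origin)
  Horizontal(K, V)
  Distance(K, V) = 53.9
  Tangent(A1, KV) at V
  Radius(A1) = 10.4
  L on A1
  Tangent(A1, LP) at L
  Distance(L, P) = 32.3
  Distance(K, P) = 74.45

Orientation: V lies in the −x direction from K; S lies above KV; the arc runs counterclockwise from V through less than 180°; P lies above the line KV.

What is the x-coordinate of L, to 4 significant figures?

-44.77

Checks: |SL| = 10.40 ✓; ∠(SL, LP) = 90.00° ✓; |LP| = 32.30 ✓; |KP| = 74.45 ✓.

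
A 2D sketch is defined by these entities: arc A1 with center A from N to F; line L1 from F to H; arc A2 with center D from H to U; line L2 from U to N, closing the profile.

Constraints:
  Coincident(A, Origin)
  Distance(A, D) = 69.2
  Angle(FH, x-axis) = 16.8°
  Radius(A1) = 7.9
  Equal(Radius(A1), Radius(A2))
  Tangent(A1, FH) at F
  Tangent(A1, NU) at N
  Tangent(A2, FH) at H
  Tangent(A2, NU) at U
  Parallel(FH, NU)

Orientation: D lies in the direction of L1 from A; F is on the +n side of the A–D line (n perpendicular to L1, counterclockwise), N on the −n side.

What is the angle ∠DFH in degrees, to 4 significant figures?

6.513°

The slot axis is L1's direction at 16.8°, so u = (cos 16.8°, sin 16.8°) = (0.9573, 0.2890) and n = (−sin 16.8°, cos 16.8°) = (-0.2890, 0.9573). A is at the origin and D lies 69.2 along u from A, so D = 69.2·u = (66.25, 20.00). Tangency of A1 to both parallel lines with radius 7.9 puts F and N at A ± 7.9·n: F = (-2.283, 7.563), N = (2.283, -7.563). Equal radii place H and U the same way about D: H = D + 7.9·n = (63.96, 27.56), U = D − 7.9·n = (68.53, 12.44). Then cos ∠DFH = FD·FH / (|FD||FH|), giving 6.513°.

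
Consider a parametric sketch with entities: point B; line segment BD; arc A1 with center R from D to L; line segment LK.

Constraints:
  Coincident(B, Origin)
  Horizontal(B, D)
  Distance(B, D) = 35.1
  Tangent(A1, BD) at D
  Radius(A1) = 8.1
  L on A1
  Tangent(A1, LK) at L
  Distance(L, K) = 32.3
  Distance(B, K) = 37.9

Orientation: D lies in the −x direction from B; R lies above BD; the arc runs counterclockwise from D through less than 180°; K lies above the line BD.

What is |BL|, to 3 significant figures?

28.1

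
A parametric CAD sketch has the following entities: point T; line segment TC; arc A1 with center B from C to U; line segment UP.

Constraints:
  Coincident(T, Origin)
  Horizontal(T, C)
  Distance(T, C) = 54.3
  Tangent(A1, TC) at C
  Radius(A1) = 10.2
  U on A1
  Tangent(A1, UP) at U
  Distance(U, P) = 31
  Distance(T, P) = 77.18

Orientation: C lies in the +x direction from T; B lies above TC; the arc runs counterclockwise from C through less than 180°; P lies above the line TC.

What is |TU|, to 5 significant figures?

65.247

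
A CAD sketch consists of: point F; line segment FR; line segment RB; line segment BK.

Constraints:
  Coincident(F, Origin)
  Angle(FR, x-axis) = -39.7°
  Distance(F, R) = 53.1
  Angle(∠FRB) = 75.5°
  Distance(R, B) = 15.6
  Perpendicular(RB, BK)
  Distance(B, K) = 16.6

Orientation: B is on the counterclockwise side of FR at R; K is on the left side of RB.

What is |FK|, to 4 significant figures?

34.88

F is at the origin; FR runs at -39.7° with length 53.1, so R = 53.1·(cos -39.7°, sin -39.7°) = (40.86, -33.92). ∠FRB = 75.5°, so RB runs at -39.7° + (180° − 75.5°) = 64.80° from the x-axis; with |RB| = 15.6, B = R + 15.6·(cos 64.80°, sin 64.80°) = (47.50, -19.80). RB is perpendicular to BK; with |BK| = 16.6 on the left of RB, K = B + 16.6·(-0.9048, 0.4258) = (32.48, -12.74). Then |FK| = |K − F| = 34.88.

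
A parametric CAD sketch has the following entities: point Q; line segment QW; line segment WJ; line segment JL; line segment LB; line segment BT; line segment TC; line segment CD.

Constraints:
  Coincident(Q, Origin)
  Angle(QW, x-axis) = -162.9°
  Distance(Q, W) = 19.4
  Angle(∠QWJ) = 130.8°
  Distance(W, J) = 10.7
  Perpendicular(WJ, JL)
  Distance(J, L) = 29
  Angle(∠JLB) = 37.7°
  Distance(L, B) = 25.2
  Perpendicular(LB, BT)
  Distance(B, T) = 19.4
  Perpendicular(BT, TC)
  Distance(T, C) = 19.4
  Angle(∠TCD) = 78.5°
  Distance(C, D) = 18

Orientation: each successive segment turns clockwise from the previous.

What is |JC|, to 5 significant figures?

17.226

LB ⟂ BT, so BT runs at -174.40°; with |BT| = 19.4, T = (-29.044, -2.4247). The perpendicularity gives TC at right angles to BT, so TC runs at 95.600°; with |TC| = 19.4, C = (-30.937, 16.883). Then |JC| = |C − J| = 17.226.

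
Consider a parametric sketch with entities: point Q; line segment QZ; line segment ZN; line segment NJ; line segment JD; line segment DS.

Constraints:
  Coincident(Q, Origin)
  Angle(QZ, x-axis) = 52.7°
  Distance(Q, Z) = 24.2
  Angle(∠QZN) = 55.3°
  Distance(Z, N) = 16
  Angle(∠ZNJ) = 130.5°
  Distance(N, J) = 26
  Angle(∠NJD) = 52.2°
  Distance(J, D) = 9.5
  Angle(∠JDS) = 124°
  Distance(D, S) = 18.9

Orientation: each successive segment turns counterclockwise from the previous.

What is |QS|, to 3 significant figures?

14.9

∠NJD = 52.2° gives JD at -5.30° from the x-axis; with |JD| = 9.5, D = (-9.62, 0.115). ∠JDS = 124.0° gives DS at 50.7° from the x-axis; with |DS| = 18.9, S = (2.35, 14.7). Then |QS| = |S − Q| = 14.9.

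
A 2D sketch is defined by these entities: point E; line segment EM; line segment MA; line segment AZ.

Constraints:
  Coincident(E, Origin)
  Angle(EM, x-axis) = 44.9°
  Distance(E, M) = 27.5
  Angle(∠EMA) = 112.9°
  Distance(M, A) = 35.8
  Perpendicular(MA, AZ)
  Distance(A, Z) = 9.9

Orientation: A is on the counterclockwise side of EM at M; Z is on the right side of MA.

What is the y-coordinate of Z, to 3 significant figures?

56.3

∠EMA = 112.9°, so MA runs at 44.9° + (180° − 112.9°) = 112° from the x-axis; with |MA| = 35.8, A = M + 35.8·(cos 112°, sin 112°) = (6.07, 52.6). MA ⟂ AZ; with |AZ| = 9.9 on the right of MA, Z = A + 9.9·(0.927, 0.375) = (15.2, 56.3). So Z.y = 56.3.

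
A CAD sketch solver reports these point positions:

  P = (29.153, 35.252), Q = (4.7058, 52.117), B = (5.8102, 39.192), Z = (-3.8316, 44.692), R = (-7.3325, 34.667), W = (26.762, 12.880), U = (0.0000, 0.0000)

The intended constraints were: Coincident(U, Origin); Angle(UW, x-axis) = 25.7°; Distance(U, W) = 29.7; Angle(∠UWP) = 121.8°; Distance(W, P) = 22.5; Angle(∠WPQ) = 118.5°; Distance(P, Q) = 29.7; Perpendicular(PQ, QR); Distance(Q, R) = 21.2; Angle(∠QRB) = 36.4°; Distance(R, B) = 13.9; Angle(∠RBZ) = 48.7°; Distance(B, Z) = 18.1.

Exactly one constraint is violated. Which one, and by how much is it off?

Distance(B, Z) = 18.1 — off by 7.00.

U = (0.00, 0.00) ✓; UW at 25.70° ✓; |UW| = 29.70 ✓; ∠UWP = 121.8° ✓; |WP| = 22.50 ✓; ∠WPQ = 118.5° ✓; |PQ| = 29.70 ✓; ∠(PQ, QR) = 90.00° ✓; |QR| = 21.20 ✓; ∠QRB = 36.40° ✓; |RB| = 13.90 ✓; ∠RBZ = 48.70° ✓; |BZ| = 11.10 ✗.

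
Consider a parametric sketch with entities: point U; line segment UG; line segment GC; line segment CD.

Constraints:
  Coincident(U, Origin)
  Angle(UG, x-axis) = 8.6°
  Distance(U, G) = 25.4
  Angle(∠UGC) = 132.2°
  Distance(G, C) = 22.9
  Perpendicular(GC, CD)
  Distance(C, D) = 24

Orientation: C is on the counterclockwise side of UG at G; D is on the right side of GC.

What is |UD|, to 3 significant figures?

58.6

U is at the origin; UG runs at 8.6° with length 25.4, so G = 25.4·(cos 8.6°, sin 8.6°) = (25.1, 3.80). ∠UGC = 132.2°, so GC runs at 8.6° + (180° − 132.2°) = 56.4° from the x-axis; with |GC| = 22.9, C = G + 22.9·(cos 56.4°, sin 56.4°) = (37.8, 22.9). The perpendicularity gives CD at right angles to GC; with |CD| = 24.0 on the right of GC, D = C + 24.0·(0.833, -0.553) = (57.8, 9.59). Then |UD| = |D − U| = 58.6.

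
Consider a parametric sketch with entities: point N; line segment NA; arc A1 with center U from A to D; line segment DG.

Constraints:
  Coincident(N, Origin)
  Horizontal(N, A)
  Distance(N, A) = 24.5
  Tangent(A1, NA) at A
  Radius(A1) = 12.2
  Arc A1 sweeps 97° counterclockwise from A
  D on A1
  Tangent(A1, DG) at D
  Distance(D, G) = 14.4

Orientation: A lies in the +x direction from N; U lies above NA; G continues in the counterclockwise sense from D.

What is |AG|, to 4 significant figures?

29.83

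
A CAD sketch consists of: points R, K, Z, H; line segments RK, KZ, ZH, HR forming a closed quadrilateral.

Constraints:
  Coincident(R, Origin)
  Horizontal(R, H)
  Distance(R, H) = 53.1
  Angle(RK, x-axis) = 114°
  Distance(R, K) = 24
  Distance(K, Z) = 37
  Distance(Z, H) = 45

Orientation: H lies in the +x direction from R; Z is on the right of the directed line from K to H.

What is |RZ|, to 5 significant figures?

13.474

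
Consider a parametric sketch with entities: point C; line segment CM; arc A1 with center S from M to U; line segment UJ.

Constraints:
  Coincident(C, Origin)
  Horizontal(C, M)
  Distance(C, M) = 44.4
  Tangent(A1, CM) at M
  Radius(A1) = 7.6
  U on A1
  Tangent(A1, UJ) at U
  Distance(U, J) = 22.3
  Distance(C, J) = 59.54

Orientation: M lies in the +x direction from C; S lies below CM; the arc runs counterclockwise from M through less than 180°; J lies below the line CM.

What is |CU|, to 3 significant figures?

40.1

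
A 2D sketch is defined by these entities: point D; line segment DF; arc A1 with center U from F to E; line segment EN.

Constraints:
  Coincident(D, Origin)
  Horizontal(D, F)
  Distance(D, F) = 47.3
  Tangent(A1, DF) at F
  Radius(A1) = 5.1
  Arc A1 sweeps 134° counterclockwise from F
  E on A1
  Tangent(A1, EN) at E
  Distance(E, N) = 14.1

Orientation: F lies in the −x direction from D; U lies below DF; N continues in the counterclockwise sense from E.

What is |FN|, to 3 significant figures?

19.8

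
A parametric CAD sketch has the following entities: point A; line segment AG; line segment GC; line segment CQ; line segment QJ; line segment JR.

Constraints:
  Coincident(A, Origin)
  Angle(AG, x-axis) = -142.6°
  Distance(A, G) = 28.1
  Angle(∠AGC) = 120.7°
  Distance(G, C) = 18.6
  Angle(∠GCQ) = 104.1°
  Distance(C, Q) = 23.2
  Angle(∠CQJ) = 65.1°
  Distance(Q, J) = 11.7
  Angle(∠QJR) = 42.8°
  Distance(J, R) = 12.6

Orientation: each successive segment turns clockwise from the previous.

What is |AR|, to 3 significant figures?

39.2

∠CQJ = 65.1° gives QJ at -32.7° from the x-axis; with |QJ| = 11.7, J = (-26.6, 6.53). ∠QJR = 42.8° gives JR at -170° from the x-axis; with |JR| = 12.6, R = (-39.0, 4.33). Then |AR| = |R − A| = 39.2.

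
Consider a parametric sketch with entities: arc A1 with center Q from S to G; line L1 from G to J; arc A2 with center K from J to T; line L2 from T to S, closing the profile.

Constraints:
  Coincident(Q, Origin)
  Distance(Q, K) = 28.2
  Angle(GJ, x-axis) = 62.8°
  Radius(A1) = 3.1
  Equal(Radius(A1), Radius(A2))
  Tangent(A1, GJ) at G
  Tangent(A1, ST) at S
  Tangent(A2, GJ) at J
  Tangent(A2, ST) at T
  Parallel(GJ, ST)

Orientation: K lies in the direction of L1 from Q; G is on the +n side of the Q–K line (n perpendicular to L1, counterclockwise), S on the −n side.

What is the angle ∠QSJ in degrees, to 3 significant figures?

77.6°

The slot axis is L1's direction at 62.8°, so u = (cos 62.8°, sin 62.8°) = (0.457, 0.889) and n = (−sin 62.8°, cos 62.8°) = (-0.889, 0.457). Q is at the origin and K lies 28.2 along u from Q, so K = 28.2·u = (12.9, 25.1). Tangency of A1 to both parallel lines with radius 3.1 puts G and S at Q ± 3.1·n: G = (-2.76, 1.42), S = (2.76, -1.42). Equal radii place J and T the same way about K: J = K + 3.1·n = (10.1, 26.5), T = K − 3.1·n = (15.6, 23.7). Then cos ∠QSJ = SQ·SJ / (|SQ||SJ|), giving 77.6°.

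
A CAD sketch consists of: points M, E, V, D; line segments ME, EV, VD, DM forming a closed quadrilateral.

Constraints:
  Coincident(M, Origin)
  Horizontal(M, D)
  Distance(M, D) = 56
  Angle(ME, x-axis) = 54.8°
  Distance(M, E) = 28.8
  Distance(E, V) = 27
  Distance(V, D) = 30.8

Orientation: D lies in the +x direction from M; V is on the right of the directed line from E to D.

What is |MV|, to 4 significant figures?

25.35

Checks: |EV| = 27.00 ✓; |VD| = 30.80 ✓.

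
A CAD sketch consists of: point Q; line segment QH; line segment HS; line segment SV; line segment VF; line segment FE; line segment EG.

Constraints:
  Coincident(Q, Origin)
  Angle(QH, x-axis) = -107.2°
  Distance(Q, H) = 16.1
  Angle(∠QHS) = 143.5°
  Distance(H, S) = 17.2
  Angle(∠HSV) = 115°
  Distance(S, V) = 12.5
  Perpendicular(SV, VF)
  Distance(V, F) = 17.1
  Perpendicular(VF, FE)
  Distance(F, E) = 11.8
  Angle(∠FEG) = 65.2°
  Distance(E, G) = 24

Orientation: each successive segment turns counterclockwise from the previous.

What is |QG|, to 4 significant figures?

38.98

Q is at the origin; QH runs at -107.2° with length 16.1, so H = (-4.761, -15.38). ∠QHS = 143.5° gives HS at -70.70° from the x-axis; with |HS| = 17.2, S = (0.9239, -31.61). ∠HSV = 115.0° gives SV at -5.700° from the x-axis; with |SV| = 12.5, V = (13.36, -32.85). The perpendicularity gives VF at right angles to SV, so VF runs at 84.30°; with |VF| = 17.1, F = (15.06, -15.84). The perpendicularity gives FE at right angles to VF, so FE runs at 174.3°; with |FE| = 11.8, E = (3.319, -14.67). ∠FEG = 65.2° gives EG at -70.90° from the x-axis; with |EG| = 24.0, G = (11.17, -37.35). Then |QG| = |G − Q| = 38.98.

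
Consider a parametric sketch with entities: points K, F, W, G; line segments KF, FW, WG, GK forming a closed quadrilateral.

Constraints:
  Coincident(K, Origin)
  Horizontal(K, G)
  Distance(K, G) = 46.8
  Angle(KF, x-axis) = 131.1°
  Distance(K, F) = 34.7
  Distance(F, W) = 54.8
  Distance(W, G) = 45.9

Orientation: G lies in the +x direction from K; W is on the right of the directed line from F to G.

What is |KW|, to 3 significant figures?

21.4

Checks: |FW| = 54.80 ✓; |WG| = 45.90 ✓.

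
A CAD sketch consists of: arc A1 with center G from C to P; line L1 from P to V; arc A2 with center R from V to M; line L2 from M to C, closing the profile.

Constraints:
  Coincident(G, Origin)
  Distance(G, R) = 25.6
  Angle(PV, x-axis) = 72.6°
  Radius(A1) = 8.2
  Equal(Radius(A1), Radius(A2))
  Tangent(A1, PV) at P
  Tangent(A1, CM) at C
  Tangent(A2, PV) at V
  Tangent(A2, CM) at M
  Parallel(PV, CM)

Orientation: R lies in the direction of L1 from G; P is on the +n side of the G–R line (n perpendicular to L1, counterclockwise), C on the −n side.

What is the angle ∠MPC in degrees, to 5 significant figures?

57.355°

The slot axis is L1's direction at 72.6°, so u = (cos 72.6°, sin 72.6°) = (0.29904, 0.95424) and n = (−sin 72.6°, cos 72.6°) = (-0.95424, 0.29904). G is at the origin and R lies 25.6 along u from G, so R = 25.6·u = (7.6554, 24.429). Tangency of A1 to both parallel lines with radius 8.2 puts P and C at G ± 8.2·n: P = (-7.8248, 2.4521), C = (7.8248, -2.4521). Equal radii place V and M the same way about R: V = R + 8.2·n = (-0.16933, 26.881), M = R − 8.2·n = (15.480, 21.976). Then cos ∠MPC = PM·PC / (|PM||PC|), giving 57.355°.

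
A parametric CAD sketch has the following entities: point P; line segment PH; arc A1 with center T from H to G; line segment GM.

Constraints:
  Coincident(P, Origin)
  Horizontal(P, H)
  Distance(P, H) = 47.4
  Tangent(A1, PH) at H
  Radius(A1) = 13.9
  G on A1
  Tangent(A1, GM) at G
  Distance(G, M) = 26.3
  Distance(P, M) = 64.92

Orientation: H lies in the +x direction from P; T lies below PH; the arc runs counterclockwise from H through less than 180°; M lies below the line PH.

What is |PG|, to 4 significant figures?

40.87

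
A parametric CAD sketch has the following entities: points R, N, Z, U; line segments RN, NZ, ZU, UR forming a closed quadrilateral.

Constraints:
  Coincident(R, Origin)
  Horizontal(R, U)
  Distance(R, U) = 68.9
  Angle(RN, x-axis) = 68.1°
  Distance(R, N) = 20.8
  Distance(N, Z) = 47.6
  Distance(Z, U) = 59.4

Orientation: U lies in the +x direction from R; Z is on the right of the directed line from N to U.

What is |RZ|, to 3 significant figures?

32.0

Checks: |NZ| = 47.60 ✓; |ZU| = 59.40 ✓.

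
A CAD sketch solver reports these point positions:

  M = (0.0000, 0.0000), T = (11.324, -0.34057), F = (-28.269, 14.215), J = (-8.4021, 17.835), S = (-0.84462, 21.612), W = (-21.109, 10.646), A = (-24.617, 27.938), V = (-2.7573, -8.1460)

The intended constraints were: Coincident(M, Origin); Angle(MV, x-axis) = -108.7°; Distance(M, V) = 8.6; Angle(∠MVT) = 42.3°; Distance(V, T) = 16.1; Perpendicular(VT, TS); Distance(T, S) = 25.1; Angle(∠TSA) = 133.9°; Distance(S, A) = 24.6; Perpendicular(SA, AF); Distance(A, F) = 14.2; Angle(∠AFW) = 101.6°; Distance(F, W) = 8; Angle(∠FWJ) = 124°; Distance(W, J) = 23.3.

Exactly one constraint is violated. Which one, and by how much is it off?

Distance(W, J) = 23.3 — off by 8.70.

M = (0.00, 0.00) ✓; MV at -108.7° ✓; |MV| = 8.600 ✓; ∠MVT = 42.30° ✓; |VT| = 16.10 ✓; ∠(VT, TS) = 90.00° ✓; |TS| = 25.10 ✓; ∠TSA = 133.9° ✓; |SA| = 24.60 ✓; ∠(SA, AF) = 90.00° ✓; |AF| = 14.20 ✓; ∠AFW = 101.6° ✓; |FW| = 8.000 ✓; ∠FWJ = 124.0° ✓; |WJ| = 14.60 ✗.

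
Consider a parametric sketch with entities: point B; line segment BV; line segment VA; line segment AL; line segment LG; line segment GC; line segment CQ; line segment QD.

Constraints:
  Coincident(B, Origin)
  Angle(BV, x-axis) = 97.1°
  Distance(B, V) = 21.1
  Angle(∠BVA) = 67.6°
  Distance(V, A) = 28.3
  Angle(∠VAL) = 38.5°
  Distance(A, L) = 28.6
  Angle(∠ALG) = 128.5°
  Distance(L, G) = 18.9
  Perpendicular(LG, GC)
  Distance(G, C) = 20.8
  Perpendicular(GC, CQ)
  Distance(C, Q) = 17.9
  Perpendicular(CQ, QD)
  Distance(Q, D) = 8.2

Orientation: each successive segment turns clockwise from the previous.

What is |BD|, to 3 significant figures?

14.2

GC ⟂ CQ, so CQ runs at -28.3°; with |CQ| = 17.9, Q = (7.38, 21.0). CQ is perpendicular to QD, so QD runs at -118°; with |QD| = 8.2, D = (3.49, 13.8). Then |BD| = |D − B| = 14.2.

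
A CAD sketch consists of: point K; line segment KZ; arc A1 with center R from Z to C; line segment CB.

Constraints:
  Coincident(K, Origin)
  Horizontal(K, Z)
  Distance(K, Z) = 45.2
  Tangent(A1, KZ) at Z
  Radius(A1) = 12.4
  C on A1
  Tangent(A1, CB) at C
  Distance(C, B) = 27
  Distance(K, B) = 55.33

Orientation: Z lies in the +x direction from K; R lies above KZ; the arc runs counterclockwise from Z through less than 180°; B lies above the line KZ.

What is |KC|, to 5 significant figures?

58.341

Checks: K = (0.00, 0.00) ✓; |RC| = 12.40 ✓; ∠(RC, CB) = 90.00° ✓; |CB| = 27.00 ✓; |KB| = 55.33 ✓.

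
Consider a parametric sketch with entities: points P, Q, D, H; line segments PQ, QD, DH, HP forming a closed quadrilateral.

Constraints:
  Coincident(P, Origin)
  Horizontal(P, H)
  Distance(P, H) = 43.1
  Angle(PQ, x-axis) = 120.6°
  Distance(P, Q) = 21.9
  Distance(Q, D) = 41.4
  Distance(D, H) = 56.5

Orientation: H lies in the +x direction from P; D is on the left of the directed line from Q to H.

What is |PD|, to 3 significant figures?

52.4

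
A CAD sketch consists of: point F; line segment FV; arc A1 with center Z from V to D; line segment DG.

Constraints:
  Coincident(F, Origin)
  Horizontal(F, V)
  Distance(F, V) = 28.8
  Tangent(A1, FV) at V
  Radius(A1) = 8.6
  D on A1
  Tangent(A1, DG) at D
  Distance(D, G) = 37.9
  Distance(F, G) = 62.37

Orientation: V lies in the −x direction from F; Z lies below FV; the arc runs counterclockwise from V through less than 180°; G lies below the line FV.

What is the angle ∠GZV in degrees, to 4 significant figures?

157.4°

Checks: |FV| = 28.80 ✓; |ZD| = 8.600 ✓; ∠(ZD, DG) = 90.00° ✓; |DG| = 37.90 ✓; |FG| = 62.37 ✓.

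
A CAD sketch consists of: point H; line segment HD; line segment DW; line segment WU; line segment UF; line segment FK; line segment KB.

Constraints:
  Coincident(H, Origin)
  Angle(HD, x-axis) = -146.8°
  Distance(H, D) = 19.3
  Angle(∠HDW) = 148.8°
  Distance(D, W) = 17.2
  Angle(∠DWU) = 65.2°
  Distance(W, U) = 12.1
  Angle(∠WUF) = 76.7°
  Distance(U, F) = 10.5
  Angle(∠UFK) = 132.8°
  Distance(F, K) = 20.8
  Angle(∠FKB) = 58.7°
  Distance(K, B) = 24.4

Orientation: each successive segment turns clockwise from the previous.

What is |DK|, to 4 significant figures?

16.37

H is at the origin; HD runs at -146.8° with length 19.3, so D = (-16.15, -10.57). ∠HDW = 148.8° gives DW at -178.0° from the x-axis; with |DW| = 17.2, W = (-33.34, -11.17). ∠DWU = 65.2° gives WU at 67.20° from the x-axis; with |WU| = 12.1, U = (-28.65, -0.01370). ∠WUF = 76.7° gives UF at -36.10° from the x-axis; with |UF| = 10.5, F = (-20.17, -6.200). ∠UFK = 132.8° gives FK at -83.30° from the x-axis; with |FK| = 20.8, K = (-17.74, -26.86). Then |DK| = |K − D| = 16.37.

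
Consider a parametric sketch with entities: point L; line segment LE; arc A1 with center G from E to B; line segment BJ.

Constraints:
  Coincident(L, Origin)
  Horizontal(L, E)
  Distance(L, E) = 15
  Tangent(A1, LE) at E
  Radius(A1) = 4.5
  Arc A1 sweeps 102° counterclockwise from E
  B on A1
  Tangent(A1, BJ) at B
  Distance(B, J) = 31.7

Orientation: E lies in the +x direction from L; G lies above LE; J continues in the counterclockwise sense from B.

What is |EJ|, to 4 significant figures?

36.51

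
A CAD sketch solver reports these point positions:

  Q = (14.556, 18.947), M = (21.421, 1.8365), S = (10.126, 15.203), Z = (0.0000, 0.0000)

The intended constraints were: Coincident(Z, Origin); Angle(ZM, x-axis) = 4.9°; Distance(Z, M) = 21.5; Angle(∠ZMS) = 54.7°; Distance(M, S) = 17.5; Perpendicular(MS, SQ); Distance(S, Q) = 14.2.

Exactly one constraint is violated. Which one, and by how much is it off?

Distance(S, Q) = 14.2 — off by 8.40.

Z = (0.00, 0.00) ✓; ZM at 4.900° ✓; |ZM| = 21.50 ✓; ∠ZMS = 54.70° ✓; |MS| = 17.50 ✓; ∠(MS, SQ) = 90.00° ✓; |SQ| = 5.800 ✗.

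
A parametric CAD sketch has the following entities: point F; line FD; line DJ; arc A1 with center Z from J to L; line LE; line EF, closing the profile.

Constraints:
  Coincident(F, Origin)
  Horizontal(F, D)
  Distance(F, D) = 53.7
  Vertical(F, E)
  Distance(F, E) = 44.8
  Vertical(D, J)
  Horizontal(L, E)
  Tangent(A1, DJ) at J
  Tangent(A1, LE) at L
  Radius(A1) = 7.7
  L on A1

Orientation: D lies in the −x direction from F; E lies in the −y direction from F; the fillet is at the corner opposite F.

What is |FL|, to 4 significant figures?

64.21

The virtual corner opposite F is at (-53.70, -44.80). Tangency of A1 to DJ means the radius ZJ is perpendicular to DJ and tangency of A1 to LE means the radius ZL is perpendicular to LE, with radius 7.7, so the center Z sits 7.7 in from both sides at Z = (-46.00, -37.10). That places the tangent points at J = (-53.70, -37.10) on DJ and L = (-46.00, -44.80) on LE. Then |FL| = |L − F| = 64.21.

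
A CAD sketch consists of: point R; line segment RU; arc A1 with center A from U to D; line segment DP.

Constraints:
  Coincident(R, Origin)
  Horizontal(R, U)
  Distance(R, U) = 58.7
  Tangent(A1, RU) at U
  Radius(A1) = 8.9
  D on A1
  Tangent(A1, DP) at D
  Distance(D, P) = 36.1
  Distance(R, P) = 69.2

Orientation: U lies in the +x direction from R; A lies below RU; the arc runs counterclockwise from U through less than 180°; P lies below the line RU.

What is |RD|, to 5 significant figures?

50.711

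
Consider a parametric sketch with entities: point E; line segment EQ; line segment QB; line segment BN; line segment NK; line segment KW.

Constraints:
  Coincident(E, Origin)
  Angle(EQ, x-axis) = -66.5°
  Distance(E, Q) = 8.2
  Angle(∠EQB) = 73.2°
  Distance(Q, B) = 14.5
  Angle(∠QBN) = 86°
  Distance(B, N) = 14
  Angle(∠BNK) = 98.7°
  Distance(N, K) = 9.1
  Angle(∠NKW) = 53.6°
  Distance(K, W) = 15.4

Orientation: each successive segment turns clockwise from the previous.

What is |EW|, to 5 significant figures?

11.938

∠BNK = 98.7° gives NK at 11.400° from the x-axis; with |NK| = 9.1, K = (-2.8703, 6.5715). ∠NKW = 53.6° gives KW at -115.00° from the x-axis; with |KW| = 15.4, W = (-9.3786, -7.3856). Then |EW| = |W − E| = 11.938.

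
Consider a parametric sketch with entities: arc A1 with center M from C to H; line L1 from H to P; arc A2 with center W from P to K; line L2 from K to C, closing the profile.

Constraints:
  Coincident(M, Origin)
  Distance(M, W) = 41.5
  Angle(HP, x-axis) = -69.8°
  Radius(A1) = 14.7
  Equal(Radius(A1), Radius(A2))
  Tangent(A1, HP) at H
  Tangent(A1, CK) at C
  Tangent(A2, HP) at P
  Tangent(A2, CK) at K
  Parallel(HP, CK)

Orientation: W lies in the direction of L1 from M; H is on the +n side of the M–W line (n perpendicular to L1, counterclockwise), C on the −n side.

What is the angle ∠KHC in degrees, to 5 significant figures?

54.685°

The slot axis is L1's direction at -69.8°, so u = (cos -69.8°, sin -69.8°) = (0.34530, -0.93849) and n = (−sin -69.8°, cos -69.8°) = (0.93849, 0.34530). M is at the origin and W lies 41.5 along u from M, so W = 41.5·u = (14.330, -38.947). Tangency of A1 to both parallel lines with radius 14.7 puts H and C at M ± 14.7·n: H = (13.796, 5.0759), C = (-13.796, -5.0759). Equal radii place P and K the same way about W: P = W + 14.7·n = (28.126, -33.872), K = W − 14.7·n = (0.53403, -44.023). Then cos ∠KHC = HK·HC / (|HK||HC|), giving 54.685°.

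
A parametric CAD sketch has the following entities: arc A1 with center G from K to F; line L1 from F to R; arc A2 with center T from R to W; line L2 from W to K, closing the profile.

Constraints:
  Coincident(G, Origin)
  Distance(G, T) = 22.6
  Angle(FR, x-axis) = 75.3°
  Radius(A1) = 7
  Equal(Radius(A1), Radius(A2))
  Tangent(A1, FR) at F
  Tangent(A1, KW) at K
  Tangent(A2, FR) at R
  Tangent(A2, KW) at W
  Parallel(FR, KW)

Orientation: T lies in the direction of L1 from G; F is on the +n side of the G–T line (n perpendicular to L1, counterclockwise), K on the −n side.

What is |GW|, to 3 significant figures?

23.7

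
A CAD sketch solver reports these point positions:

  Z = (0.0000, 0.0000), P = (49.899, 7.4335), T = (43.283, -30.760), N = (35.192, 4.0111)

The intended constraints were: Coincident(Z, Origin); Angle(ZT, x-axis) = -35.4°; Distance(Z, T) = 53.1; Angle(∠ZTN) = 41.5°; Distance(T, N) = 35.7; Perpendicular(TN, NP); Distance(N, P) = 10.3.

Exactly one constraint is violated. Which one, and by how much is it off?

Distance(N, P) = 10.3 — off by 4.80.

Z = (0.00, 0.00) ✓; ZT at -35.40° ✓; |ZT| = 53.10 ✓; ∠ZTN = 41.50° ✓; |TN| = 35.70 ✓; ∠(TN, NP) = 90.00° ✓; |NP| = 15.10 ✗.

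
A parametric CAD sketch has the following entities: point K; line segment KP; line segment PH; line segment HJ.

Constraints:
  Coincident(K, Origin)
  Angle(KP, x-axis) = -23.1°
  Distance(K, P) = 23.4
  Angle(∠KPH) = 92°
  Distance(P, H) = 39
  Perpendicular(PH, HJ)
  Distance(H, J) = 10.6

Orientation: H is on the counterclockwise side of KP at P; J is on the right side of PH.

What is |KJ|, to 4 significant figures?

52.35

K is at the origin; KP runs at -23.1° with length 23.4, so P = 23.4·(cos -23.1°, sin -23.1°) = (21.52, -9.181). ∠KPH = 92.0°, so PH runs at -23.1° + (180° − 92.0°) = 64.90° from the x-axis; with |PH| = 39.0, H = P + 39.0·(cos 64.90°, sin 64.90°) = (38.07, 26.14). The perpendicularity gives HJ at right angles to PH; with |HJ| = 10.6 on the right of PH, J = H + 10.6·(0.9056, -0.4242) = (47.67, 21.64). Then |KJ| = |J − K| = 52.35.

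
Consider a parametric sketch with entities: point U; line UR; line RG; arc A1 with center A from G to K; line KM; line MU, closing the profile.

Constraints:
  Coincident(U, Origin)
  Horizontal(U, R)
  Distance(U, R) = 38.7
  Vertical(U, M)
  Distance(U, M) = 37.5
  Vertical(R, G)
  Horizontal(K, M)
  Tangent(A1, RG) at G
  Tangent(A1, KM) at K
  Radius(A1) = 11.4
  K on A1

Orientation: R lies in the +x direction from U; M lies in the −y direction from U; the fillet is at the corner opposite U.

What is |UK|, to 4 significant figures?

46.38

The virtual corner opposite U is at (38.70, -37.50). Tangency of A1 to RG means the radius AG is perpendicular to RG and since A1 is tangent to KM there, AK ⟂ KM, with radius 11.4, so the center A sits 11.4 in from both sides at A = (27.30, -26.10). That places the tangent points at G = (38.70, -26.10) on RG and K = (27.30, -37.50) on KM. Then |UK| = |K − U| = 46.38.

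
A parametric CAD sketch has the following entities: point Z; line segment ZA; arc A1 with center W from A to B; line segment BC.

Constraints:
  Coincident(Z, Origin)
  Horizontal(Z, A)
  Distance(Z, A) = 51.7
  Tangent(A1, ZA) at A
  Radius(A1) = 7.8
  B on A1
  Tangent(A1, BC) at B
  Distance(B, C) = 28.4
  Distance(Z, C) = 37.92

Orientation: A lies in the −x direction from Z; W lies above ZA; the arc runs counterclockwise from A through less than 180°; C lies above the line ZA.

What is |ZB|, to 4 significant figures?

45.64

Checks: Z = (0.00, 0.00) ✓; |WB| = 7.800 ✓; ∠(WB, BC) = 90.00° ✓; |BC| = 28.40 ✓; |ZC| = 37.92 ✓.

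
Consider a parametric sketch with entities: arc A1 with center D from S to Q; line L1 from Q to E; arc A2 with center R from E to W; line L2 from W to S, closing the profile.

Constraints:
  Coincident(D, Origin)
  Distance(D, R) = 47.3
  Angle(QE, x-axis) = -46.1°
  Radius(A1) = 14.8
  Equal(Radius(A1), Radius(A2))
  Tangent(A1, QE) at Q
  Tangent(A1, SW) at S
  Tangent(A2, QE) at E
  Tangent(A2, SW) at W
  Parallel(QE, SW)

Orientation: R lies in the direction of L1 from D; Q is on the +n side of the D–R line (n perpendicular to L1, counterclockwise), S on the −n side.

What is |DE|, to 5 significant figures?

49.561

The slot axis is L1's direction at -46.1°, so u = (cos -46.1°, sin -46.1°) = (0.69340, -0.72055) and n = (−sin -46.1°, cos -46.1°) = (0.72055, 0.69340). D is at the origin and R lies 47.3 along u from D, so R = 47.3·u = (32.798, -34.082). Tangency of A1 to both parallel lines with radius 14.8 puts Q and S at D ± 14.8·n: Q = (10.664, 10.262), S = (-10.664, -10.262). Equal radii place E and W the same way about R: E = R + 14.8·n = (43.462, -23.820), W = R − 14.8·n = (22.134, -44.344). Then |DE| = |E − D| = 49.561.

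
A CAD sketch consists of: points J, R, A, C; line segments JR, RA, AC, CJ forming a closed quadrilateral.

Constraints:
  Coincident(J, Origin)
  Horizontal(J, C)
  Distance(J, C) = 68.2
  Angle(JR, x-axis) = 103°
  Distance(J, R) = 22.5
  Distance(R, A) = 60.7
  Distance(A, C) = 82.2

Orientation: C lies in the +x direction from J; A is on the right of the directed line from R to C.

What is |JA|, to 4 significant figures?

39.01

Checks: JR at 103.0° ✓; |RA| = 60.70 ✓; |AC| = 82.20 ✓.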